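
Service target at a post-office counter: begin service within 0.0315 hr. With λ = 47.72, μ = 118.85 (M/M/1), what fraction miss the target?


ρ = 47.72/118.85 = 0.4015
P(Wq > t) = ρ·e^{−(μ−λ)t} = 0.4015·e^{−2.2406}
= 0.4015·0.106395 = 0.042719

Final: 0.042719


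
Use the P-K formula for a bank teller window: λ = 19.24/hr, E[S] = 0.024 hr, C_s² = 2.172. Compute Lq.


ρ = λ·E[S] = 19.24·0.024 = 0.4618
Lq = ρ²(1+C_s²)/(2(1−ρ)) = 0.2132·(1+2.172)/(2·0.5382)
= 0.2132·3.1720/1.0765 = 0.62829

Final: 0.62829


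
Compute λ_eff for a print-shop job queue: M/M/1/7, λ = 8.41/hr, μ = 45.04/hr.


ρ = 0.1867; P_K = (1−ρ)ρ^7/(1−ρ^8) = 0.000006436
λ_eff = λ(1 − P_K) = 8.41·(1 − 0.000006436) = 8.41·0.999994 = 8.4099 /hr

Final: 8.4099 /hr


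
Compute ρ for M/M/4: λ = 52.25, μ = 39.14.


ρ = λ/(cμ) = 52.25/(4·39.14) = 52.25/156.56 = 0.3337

Final: 0.3337


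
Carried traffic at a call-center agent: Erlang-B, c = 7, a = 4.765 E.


B(7,4.765) = 0.105976 (Erlang-B)
Carried load = a(1 − B) = 4.765·(1 − 0.105976) = 4.765·0.894024 = 4.2600 E

Final: 4.2600 Erlangs


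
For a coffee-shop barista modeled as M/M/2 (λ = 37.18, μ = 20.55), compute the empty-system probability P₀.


a = λ/μ = 37.18/20.55 = 1.8092; ρ = a/c = 0.9046
Σ_{k=0}^{1} a^k/k! (terms k=0..1) = 1.00000 + 1.80925 = 2.80925
Tail: a^2/(2!(1−ρ)) = 3.27337/(2·0.09538) = 17.16014
P₀ = 1/(2.80925 + 17.16014) = 1/19.96939 = 0.050077

Final: 0.050077


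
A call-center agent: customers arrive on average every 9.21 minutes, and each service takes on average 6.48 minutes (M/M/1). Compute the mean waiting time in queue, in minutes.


λ = 60/9.21 = 6.5147 /hr
μ = 60/6.48 = 9.2593 /hr
ρ = λ/μ = 6.5147/9.2593 = 0.7036
Wq = ρ/(μ−λ) = 0.7036/(9.2593−6.5147) = 0.25635 hr
In minutes: 0.25635·60 = 15.381 min

Final: 15.381 min


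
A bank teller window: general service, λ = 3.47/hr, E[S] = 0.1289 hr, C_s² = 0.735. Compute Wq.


ρ = λ·E[S] = 3.47·0.1289 = 0.4473
E[S²] = E[S]²(1+C_s²) = 0.1289²·(1+0.735) = 0.028827
Wq = λ·E[S²]/(2(1−ρ)) = 3.47·0.028827/(2·0.5527) = 0.09049 hr

Final: 0.09049 hr


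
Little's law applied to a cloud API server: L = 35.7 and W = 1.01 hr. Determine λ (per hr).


λ = L/W = 35.7/1.01 = 35.3465 /hr

Final: 35.3465 /hr


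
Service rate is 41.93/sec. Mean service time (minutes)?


Mean service time = 1/μ = 1/41.93 second = 0.02385 second
In minutes: 0.02385 × 0.0166667 = 0.0003975 min

Final: 0.0003975 min


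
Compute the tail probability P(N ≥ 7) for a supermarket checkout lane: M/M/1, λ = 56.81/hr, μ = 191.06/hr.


ρ = 56.81/191.06 = 0.2973
P(N ≥ n) = ρ^n = 0.2973^7 = 0.0002055

Final: 0.0002055


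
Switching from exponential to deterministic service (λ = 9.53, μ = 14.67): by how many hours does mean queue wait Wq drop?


ρ = 9.53/14.67 = 0.6496
Wq(M/M/1) = ρ/(μ−λ) = 0.6496/5.14 = 0.12639 hr
Wq(M/D/1) = ρ/(2(μ−λ)) = 0.06319 hr
Savings = 0.12639 − 0.06319 = 0.06319 hr

Final: 0.06319 hr


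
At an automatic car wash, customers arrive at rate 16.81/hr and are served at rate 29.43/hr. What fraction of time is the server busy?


ρ = λ/μ = 16.81/29.43 = 0.5712

Final: 0.5712


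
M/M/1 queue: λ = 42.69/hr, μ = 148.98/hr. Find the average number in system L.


ρ = λ/μ = 42.69/148.98 = 0.2865
L = ρ/(1−ρ) = 0.2865/(1 − 0.2865) = 0.2865/0.7135 = 0.4016

Final: 0.4016


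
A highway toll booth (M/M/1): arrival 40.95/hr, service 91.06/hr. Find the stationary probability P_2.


ρ = 40.95/91.06 = 0.4497
P_n = (1−ρ)·ρ^n = (1 − 0.4497)·0.4497^2 = 0.5503·0.202233 = 0.111288

Final: 0.111288


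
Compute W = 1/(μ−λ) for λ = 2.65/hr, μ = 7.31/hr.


W = 1/(μ−λ) = 1/(7.31 − 2.65) = 1/4.66 = 0.2146 hr

Final: 0.2146 hr


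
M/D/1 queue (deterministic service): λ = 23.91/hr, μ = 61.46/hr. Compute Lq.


ρ = 23.91/61.46 = 0.3890
M/D/1: Lq = ρ²/(2(1−ρ)) = 0.1513/(2·0.6110) = 0.12386

Final: 0.12386


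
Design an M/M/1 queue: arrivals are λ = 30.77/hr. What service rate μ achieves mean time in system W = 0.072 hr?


W = 1/(μ−λ) ⇒ μ − λ = 1/W = 1/0.072 = 13.8889
μ = λ + 1/W = 30.77 + 13.8889 = 44.6589 per hr

Final: 44.6589 /hr


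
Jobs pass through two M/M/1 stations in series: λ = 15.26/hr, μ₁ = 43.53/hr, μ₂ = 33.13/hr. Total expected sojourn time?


Each node sees arrival rate λ = 15.26/hr (tandem ⇒ throughput preserved).
W₁ = 1/(μ₁−λ) = 1/(43.53−15.26) = 0.03537 hr
W₂ = 1/(μ₂−λ) = 1/(33.13−15.26) = 0.05596 hr
W_total = W₁ + W₂ = 0.03537 + 0.05596 = 0.09133 hr

Final: 0.09133 hr


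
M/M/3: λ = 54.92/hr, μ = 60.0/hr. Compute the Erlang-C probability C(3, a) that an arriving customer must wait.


a = λ/μ = 0.9153; ρ = a/3 = 0.3051
P₀ = 0.397111 (from M/M/c formula)
C(c,a) = [a^c/(c!(1−ρ))]·P₀ = [0.76690/(6·0.6949)]·0.397111
= 0.18394·0.397111 = 0.073044

Final: 0.073044


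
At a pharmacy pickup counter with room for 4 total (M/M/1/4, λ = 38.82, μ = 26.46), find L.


ρ = 38.82/26.46 = 1.4671
L = ρ[1 − (K+1)ρ^K + Kρ^(K+1)] / [(1−ρ)(1−ρ^(K+1))]
Numerator: 1.4671·(1 − 5·4.633005 + 4·6.797175) = 7.370336
Denominator: (-0.4671)·(-5.797175) = 2.707977
L = 7.370336/2.707977 = 2.7217

Final: 2.7217


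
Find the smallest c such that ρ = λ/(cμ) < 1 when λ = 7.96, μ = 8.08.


Stability requires cμ > λ ⇔ c > λ/μ.
λ/μ = 7.96/8.08 = 0.9851
Minimum integer c = ⌊0.9851⌋ + 1 = 1
Check: 1·8.08 = 8.08 > 7.96, while 0·8.08 = 0.00 ≤ 7.96

Final: 1 servers


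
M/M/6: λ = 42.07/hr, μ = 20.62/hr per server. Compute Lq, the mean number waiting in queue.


a = λ/μ = 2.0403; ρ = a/6 = 0.3400
P₀ = 0.129779
Lq = P₀·a^c·ρ / (c!·(1−ρ)²) = 0.129779·72.12787·0.3400/(720·0.43554)
= 0.01015

Final: 0.01015


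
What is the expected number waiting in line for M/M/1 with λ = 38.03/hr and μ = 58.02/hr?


ρ = 38.03/58.02 = 0.6555
Lq = ρ²/(1−ρ) = 0.4296/0.3445 = 1.2470

Final: 1.2470


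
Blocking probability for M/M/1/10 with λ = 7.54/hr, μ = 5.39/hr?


ρ = λ/μ = 7.54/5.39 = 1.3989
P_K = (1−ρ)ρ^K/(1−ρ^(K+1)) = (-0.3989·28.696294)/(1 − 40.142867)
= -11.446574/-39.142867 = 0.292431

Final: 0.292431


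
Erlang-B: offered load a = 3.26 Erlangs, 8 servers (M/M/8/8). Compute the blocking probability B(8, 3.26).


B(c,a) = (a^c/c!) / Σ_{k=0}^{c} a^k/k!
a^8/8! = 0.316388
Σ terms (k=0..8): 1.00000 + 3.26000 + 5.31380 + 5.77433 + 4.70608 + 3.06836 + 1.66714 + 0.77641 + 0.31639 = 25.882516
B = 0.316388/25.882516 = 0.012224

Final: 0.012224


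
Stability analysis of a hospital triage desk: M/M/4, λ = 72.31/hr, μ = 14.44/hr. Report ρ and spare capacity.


Total capacity cμ = 4·14.44 = 57.76/hr
ρ = λ/(cμ) = 72.31/57.76 = 1.2519
Stable ⇔ ρ < 1: NO
Spare capacity = cμ − λ = 57.76 − 72.31 = -14.55/hr

Final: ρ = 1.2519; unstable; margin = -14.55/hr


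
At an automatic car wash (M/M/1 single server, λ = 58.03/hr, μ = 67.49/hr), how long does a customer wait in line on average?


ρ = 58.03/67.49 = 0.8598
Wq = ρ/(μ−λ) = 0.8598/(67.49 − 58.03) = 0.8598/9.46 = 0.09089 hr

Final: 0.09089 hr


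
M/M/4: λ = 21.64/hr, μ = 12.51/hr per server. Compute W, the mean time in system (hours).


a = 1.7298; ρ = 0.4325; P₀ = 0.174035
Lq = P₀·a^c·ρ/(c!(1−ρ)²) = 0.08717
Wq = Lq/λ = 0.08717/21.64 = 0.004028 hr
W = Wq + 1/μ = 0.004028 + 0.07994 = 0.08396 hr

Final: 0.08396 hr


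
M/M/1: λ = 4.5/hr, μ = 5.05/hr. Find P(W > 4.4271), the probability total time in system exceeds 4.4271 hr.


W ~ Exponential(μ−λ) for M/M/1.
μ − λ = 5.05 − 4.5 = 0.5500
P(W > t) = e^{−(μ−λ)t} = e^{−2.4349} = 0.087606

Final: 0.087606


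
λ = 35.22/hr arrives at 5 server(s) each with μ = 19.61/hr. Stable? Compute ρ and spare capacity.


Total capacity cμ = 5·19.61 = 98.05/hr
ρ = λ/(cμ) = 35.22/98.05 = 0.3592
Stable ⇔ ρ < 1: YES
Spare capacity = cμ − λ = 98.05 − 35.22 = 62.83/hr

Final: ρ = 0.3592; stable; margin = 62.83/hr


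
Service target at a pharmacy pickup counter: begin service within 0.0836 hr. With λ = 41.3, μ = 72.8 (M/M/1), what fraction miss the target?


ρ = 41.3/72.8 = 0.5673
P(Wq > t) = ρ·e^{−(μ−λ)t} = 0.5673·e^{−2.6334}
= 0.5673·0.071834 = 0.040752

Final: 0.040752


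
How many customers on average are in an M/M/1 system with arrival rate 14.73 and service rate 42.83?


ρ = λ/μ = 14.73/42.83 = 0.3439
L = ρ/(1−ρ) = 0.3439/(1 − 0.3439) = 0.3439/0.6561 = 0.5242

Final: 0.5242


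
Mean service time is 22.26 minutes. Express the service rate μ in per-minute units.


μ = 1/(service time) in consistent units.
1 minute = 1 min, so μ = 1/22.26 = 0.04492 per minute

Final: 0.04492 /min


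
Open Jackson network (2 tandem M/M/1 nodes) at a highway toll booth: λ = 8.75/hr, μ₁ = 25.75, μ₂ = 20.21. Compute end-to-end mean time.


Each node sees arrival rate λ = 8.75/hr (tandem ⇒ throughput preserved).
W₁ = 1/(μ₁−λ) = 1/(25.75−8.75) = 0.05882 hr
W₂ = 1/(μ₂−λ) = 1/(20.21−8.75) = 0.08726 hr
W_total = W₁ + W₂ = 0.05882 + 0.08726 = 0.14608 hr

Final: 0.14608 hr


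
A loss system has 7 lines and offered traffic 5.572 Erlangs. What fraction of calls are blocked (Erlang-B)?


B(c,a) = (a^c/c!) / Σ_{k=0}^{c} a^k/k!
a^7/7! = 33.086225
Σ terms (k=0..7): 1.00000 + 5.57200 + 15.52359 + 28.83248 + 40.16365 + 44.75837 + 41.56561 + 33.08622 = 210.501936
B = 33.086225/210.501936 = 0.157178

Final: 0.157178


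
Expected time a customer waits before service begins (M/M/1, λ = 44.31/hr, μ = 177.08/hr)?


ρ = 44.31/177.08 = 0.2502
Wq = ρ/(μ−λ) = 0.2502/(177.08 − 44.31) = 0.2502/132.77 = 0.001885 hr

Final: 0.001885 hr


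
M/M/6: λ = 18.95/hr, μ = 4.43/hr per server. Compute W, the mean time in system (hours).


a = 4.2777; ρ = 0.7129; P₀ = 0.012048
Lq = P₀·a^c·ρ/(c!(1−ρ)²) = 0.88700
Wq = Lq/λ = 0.88700/18.95 = 0.04681 hr
W = Wq + 1/μ = 0.04681 + 0.22573 = 0.27254 hr

Final: 0.27254 hr


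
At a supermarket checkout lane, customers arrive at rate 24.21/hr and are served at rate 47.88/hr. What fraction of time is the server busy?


ρ = λ/μ = 24.21/47.88 = 0.5056

Final: 0.5056


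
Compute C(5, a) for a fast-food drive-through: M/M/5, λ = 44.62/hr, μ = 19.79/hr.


a = λ/μ = 2.2547; ρ = a/5 = 0.4509
P₀ = 0.103436 (from M/M/c formula)
C(c,a) = [a^c/(c!(1−ρ))]·P₀ = [58.26649/(120·0.5491)]·0.103436
= 0.88433·0.103436 = 0.091471

Final: 0.091471


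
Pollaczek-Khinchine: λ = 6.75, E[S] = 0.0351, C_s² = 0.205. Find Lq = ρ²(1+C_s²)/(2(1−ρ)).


ρ = λ·E[S] = 6.75·0.0351 = 0.2369
Lq = ρ²(1+C_s²)/(2(1−ρ)) = 0.05613·(1+0.205)/(2·0.7631)
= 0.05613·1.2050/1.5261 = 0.04432

Final: 0.04432


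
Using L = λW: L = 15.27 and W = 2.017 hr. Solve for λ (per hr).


λ = L/W = 15.27/2.017 = 7.5706 /hr

Final: 7.5706 /hr


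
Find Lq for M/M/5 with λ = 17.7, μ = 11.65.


a = λ/μ = 1.5193; ρ = a/5 = 0.3039
P₀ = 0.218489
Lq = P₀·a^c·ρ / (c!·(1−ρ)²) = 0.218489·8.09537·0.3039/(120·0.48461)
= 0.009242

Final: 0.009242


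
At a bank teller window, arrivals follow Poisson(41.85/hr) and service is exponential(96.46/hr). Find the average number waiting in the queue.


ρ = 41.85/96.46 = 0.4339
Lq = ρ²/(1−ρ) = 0.1882/0.5661 = 0.3325

Final: 0.3325


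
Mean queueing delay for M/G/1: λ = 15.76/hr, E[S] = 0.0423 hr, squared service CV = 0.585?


ρ = λ·E[S] = 15.76·0.0423 = 0.6666
E[S²] = E[S]²(1+C_s²) = 0.0423²·(1+0.585) = 0.002836
Wq = λ·E[S²]/(2(1−ρ)) = 15.76·0.002836/(2·0.3334) = 0.06704 hr

Final: 0.06704 hr


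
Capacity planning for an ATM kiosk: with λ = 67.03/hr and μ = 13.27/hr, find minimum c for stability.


Stability requires cμ > λ ⇔ c > λ/μ.
λ/μ = 67.03/13.27 = 5.0512
Minimum integer c = ⌊5.0512⌋ + 1 = 6
Check: 6·13.27 = 79.62 > 67.03, while 5·13.27 = 66.35 ≤ 67.03

Final: 6 servers


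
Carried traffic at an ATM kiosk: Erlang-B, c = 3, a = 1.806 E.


B(3,1.806) = 0.181183 (Erlang-B)
Carried load = a(1 − B) = 1.806·(1 − 0.181183) = 1.806·0.818817 = 1.4788 E

Final: 1.4788 Erlangs


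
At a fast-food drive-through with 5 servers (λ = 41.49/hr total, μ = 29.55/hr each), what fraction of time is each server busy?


ρ = λ/(cμ) = 41.49/(5·29.55) = 41.49/147.75 = 0.2808

Final: 0.2808


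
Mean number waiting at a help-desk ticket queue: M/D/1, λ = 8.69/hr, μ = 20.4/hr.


ρ = 8.69/20.4 = 0.4260
M/D/1: Lq = ρ²/(2(1−ρ)) = 0.1815/(2·0.5740) = 0.15806

Final: 0.15806


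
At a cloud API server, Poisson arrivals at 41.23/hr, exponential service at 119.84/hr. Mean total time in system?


W = 1/(μ−λ) = 1/(119.84 − 41.23) = 1/78.61 = 0.01272 hr

Final: 0.01272 hr


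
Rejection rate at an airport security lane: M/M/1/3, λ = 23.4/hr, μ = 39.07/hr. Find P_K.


ρ = λ/μ = 23.4/39.07 = 0.5989
P_K = (1−ρ)ρ^K/(1−ρ^(K+1)) = (0.4011·0.214841)/(1 − 0.128674)
= 0.086167/0.871326 = 0.098892

Final: 0.098892


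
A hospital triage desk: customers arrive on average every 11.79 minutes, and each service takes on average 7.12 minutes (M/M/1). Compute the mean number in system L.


λ = 60/11.79 = 5.0891 /hr
μ = 60/7.12 = 8.4270 /hr
ρ = λ/μ = 5.0891/8.4270 = 0.6039
L = ρ/(1−ρ) = 0.6039/0.3961 = 1.5246

Final: 1.5246


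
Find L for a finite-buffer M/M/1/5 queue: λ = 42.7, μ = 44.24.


ρ = 42.7/44.24 = 0.9652
L = ρ[1 − (K+1)ρ^K + Kρ^(K+1)] / [(1−ρ)(1−ρ^(K+1))]
Numerator: 0.9652·(1 − 6·0.837652 + 5·0.808494) = 0.015978
Denominator: (0.03481)·(0.191506) = 0.006666
L = 0.015978/0.006666 = 2.3967

Final: 2.3967


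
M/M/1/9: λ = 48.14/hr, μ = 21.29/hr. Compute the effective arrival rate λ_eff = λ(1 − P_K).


ρ = 2.2612; P_K = (1−ρ)ρ^9/(1−ρ^10) = 0.557908
λ_eff = λ(1 − P_K) = 48.14·(1 − 0.557908) = 48.14·0.442092 = 21.2823 /hr

Final: 21.2823 /hr


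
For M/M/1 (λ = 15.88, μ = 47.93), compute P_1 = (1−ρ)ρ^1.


ρ = 15.88/47.93 = 0.3313
P_n = (1−ρ)·ρ^n = (1 − 0.3313)·0.3313^1 = 0.6687·0.331317 = 0.221546

Final: 0.221546


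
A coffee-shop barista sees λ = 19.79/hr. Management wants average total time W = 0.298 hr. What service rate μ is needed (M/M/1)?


W = 1/(μ−λ) ⇒ μ − λ = 1/W = 1/0.298 = 3.3557
μ = λ + 1/W = 19.79 + 3.3557 = 23.1457 per hr

Final: 23.1457 /hr


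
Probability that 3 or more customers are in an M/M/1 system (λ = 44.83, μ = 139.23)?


ρ = 44.83/139.23 = 0.3220
P(N ≥ n) = ρ^n = 0.3220^3 = 0.033382

Final: 0.033382


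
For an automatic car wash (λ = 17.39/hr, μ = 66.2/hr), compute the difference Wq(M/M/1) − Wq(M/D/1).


ρ = 17.39/66.2 = 0.2627
Wq(M/M/1) = ρ/(μ−λ) = 0.2627/48.81 = 0.005382 hr
Wq(M/D/1) = ρ/(2(μ−λ)) = 0.002691 hr
Savings = 0.005382 − 0.002691 = 0.002691 hr

Final: 0.002691 hr


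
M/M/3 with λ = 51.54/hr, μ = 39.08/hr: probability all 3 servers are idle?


a = λ/μ = 51.54/39.08 = 1.3188; ρ = a/c = 0.4396
Σ_{k=0}^{2} a^k/k! (terms k=0..2) = 1.00000 + 1.31883 + 0.86966 = 3.18849
Tail: a^3/(3!(1−ρ)) = 2.29387/(6·0.5604) = 0.68223
P₀ = 1/(3.18849 + 0.68223) = 1/3.87072 = 0.258350

Final: 0.258350


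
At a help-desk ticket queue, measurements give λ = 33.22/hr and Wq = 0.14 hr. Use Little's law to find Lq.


Lq = λWq = 33.22·0.14 = 4.6508

Final: 4.6508


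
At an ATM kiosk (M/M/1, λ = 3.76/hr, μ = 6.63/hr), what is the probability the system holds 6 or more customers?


ρ = 3.76/6.63 = 0.5671
P(N ≥ n) = ρ^n = 0.5671^6 = 0.033269

Final: 0.033269


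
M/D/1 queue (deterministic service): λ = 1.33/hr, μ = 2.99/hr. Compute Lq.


ρ = 1.33/2.99 = 0.4448
M/D/1: Lq = ρ²/(2(1−ρ)) = 0.1979/(2·0.5552) = 0.17819

Final: 0.17819


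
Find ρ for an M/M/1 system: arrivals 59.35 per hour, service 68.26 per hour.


ρ = λ/μ = 59.35/68.26 = 0.8695

Final: 0.8695


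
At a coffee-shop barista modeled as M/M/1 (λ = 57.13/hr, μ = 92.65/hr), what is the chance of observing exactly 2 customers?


ρ = 57.13/92.65 = 0.6166
P_n = (1−ρ)·ρ^n = (1 − 0.6166)·0.6166^2 = 0.3834·0.380222 = 0.145769

Final: 0.145769


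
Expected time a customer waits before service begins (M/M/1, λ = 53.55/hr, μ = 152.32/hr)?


ρ = 53.55/152.32 = 0.3516
Wq = ρ/(μ−λ) = 0.3516/(152.32 − 53.55) = 0.3516/98.77 = 0.003559 hr

Final: 0.003559 hr


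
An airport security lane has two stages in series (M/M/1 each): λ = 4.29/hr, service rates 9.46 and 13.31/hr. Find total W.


Each node sees arrival rate λ = 4.29/hr (tandem ⇒ throughput preserved).
W₁ = 1/(μ₁−λ) = 1/(9.46−4.29) = 0.19342 hr
W₂ = 1/(μ₂−λ) = 1/(13.31−4.29) = 0.11086 hr
W_total = W₁ + W₂ = 0.19342 + 0.11086 = 0.30429 hr

Final: 0.30429 hr


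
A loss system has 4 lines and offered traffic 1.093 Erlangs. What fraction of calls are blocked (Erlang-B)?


B(c,a) = (a^c/c!) / Σ_{k=0}^{c} a^k/k!
a^4/4! = 0.059466
Σ terms (k=0..4): 1.00000 + 1.09300 + 0.59732 + 0.21763 + 0.05947 = 2.967416
B = 0.059466/2.967416 = 0.020040

Final: 0.020040


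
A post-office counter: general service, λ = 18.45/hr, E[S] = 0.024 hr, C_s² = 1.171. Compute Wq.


ρ = λ·E[S] = 18.45·0.024 = 0.4428
E[S²] = E[S]²(1+C_s²) = 0.024²·(1+1.171) = 0.001250
Wq = λ·E[S²]/(2(1−ρ)) = 18.45·0.001250/(2·0.5572) = 0.02070 hr

Final: 0.02070 hr


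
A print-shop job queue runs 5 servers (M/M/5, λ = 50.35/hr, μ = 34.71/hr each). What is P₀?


a = λ/μ = 50.35/34.71 = 1.4506; ρ = a/c = 0.2901
Σ_{k=0}^{4} a^k/k! (terms k=0..4) = 1.00000 + 1.45059 + 1.05211 + 0.50873 + 0.18449 = 4.19591
Tail: a^5/(5!(1−ρ)) = 6.42280/(120·0.7099) = 0.07540
P₀ = 1/(4.19591 + 0.07540) = 1/4.27131 = 0.234120

Final: 0.234120


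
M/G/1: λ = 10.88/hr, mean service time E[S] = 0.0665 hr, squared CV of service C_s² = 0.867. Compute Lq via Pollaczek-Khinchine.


ρ = λ·E[S] = 10.88·0.0665 = 0.7235
Lq = ρ²(1+C_s²)/(2(1−ρ)) = 0.5235·(1+0.867)/(2·0.2765)
= 0.5235·1.8670/0.5530 = 1.76747

Final: 1.76747


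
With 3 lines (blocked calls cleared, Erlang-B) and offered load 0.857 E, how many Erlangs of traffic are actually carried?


B(3,0.857) = 0.045040 (Erlang-B)
Carried load = a(1 − B) = 0.857·(1 − 0.045040) = 0.857·0.954960 = 0.8184 E

Final: 0.8184 Erlangs


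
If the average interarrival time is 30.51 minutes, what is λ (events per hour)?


λ = 1/(interarrival time) in consistent units.
1 hour = 60 min, so λ = 60/30.51 = 1.9666 per hour

Final: 1.9666 /hr


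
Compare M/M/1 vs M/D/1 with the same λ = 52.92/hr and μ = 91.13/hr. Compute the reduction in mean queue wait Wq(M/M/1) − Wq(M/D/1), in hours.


ρ = 52.92/91.13 = 0.5807
Wq(M/M/1) = ρ/(μ−λ) = 0.5807/38.21 = 0.01520 hr
Wq(M/D/1) = ρ/(2(μ−λ)) = 0.007599 hr
Savings = 0.01520 − 0.007599 = 0.007599 hr

Final: 0.007599 hr


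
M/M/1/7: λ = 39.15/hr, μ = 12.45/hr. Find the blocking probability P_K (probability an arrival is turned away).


ρ = λ/μ = 39.15/12.45 = 3.1446
P_K = (1−ρ)ρ^K/(1−ρ^(K+1)) = (-2.1446·3040.443271)/(1 − 9560.911973)
= -6520.468702/-9559.911973 = 0.682064

Final: 0.682064


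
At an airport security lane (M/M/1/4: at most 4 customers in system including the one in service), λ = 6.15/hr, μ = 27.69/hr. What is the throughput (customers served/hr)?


ρ = 0.2221; P_K = (1−ρ)ρ^4/(1−ρ^5) = 0.001894
λ_eff = λ(1 − P_K) = 6.15·(1 − 0.001894) = 6.15·0.998106 = 6.1384 /hr

Final: 6.1384 /hr


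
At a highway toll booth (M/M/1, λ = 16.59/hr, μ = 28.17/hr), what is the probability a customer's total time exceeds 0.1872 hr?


W ~ Exponential(μ−λ) for M/M/1.
μ − λ = 28.17 − 16.59 = 11.5800
P(W > t) = e^{−(μ−λ)t} = e^{−2.1678} = 0.114432

Final: 0.114432


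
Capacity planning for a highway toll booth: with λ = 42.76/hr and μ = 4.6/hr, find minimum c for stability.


Stability requires cμ > λ ⇔ c > λ/μ.
λ/μ = 42.76/4.6 = 9.2957
Minimum integer c = ⌊9.2957⌋ + 1 = 10
Check: 10·4.6 = 46.00 > 42.76, while 9·4.6 = 41.40 ≤ 42.76

Final: 10 servers


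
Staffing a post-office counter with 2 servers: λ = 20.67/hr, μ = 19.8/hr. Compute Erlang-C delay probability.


a = λ/μ = 1.0439; ρ = a/2 = 0.5220
P₀ = 0.314087 (from M/M/c formula)
C(c,a) = [a^c/(c!(1−ρ))]·P₀ = [1.08981/(2·0.4780)]·0.314087
= 1.13990·0.314087 = 0.358026

Final: 0.358026


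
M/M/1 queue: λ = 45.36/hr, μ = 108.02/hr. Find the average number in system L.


ρ = λ/μ = 45.36/108.02 = 0.4199
L = ρ/(1−ρ) = 0.4199/(1 − 0.4199) = 0.4199/0.5801 = 0.7239

Final: 0.7239


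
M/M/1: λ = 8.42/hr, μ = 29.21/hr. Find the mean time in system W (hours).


W = 1/(μ−λ) = 1/(29.21 − 8.42) = 1/20.79 = 0.04810 hr

Final: 0.04810 hr


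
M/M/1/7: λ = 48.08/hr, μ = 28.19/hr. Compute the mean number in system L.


ρ = 48.08/28.19 = 1.7056
L = ρ[1 − (K+1)ρ^K + Kρ^(K+1)] / [(1−ρ)(1−ρ^(K+1))]
Numerator: 1.7056·(1 − 8·41.984181 + 7·71.606932) = 283.764232
Denominator: (-0.7056)·(-70.606932) = 49.818087
L = 283.764232/49.818087 = 5.6960

Final: 5.6960


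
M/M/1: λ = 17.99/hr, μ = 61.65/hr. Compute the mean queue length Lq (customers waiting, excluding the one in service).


ρ = 17.99/61.65 = 0.2918
Lq = ρ²/(1−ρ) = 0.08515/0.7082 = 0.1202

Final: 0.1202


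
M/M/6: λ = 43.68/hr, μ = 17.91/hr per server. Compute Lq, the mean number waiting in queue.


a = λ/μ = 2.4389; ρ = a/6 = 0.4065
P₀ = 0.086834
Lq = P₀·a^c·ρ / (c!·(1−ρ)²) = 0.086834·210.43708·0.4065/(720·0.35227)
= 0.02928

Final: 0.02928


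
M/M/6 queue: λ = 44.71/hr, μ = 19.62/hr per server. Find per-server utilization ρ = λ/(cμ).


ρ = λ/(cμ) = 44.71/(6·19.62) = 44.71/117.72 = 0.3798

Final: 0.3798


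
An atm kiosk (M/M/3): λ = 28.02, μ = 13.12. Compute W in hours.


a = 2.1357; ρ = 0.7119; P₀ = 0.090488
Lq = P₀·a^c·ρ/(c!(1−ρ)²) = 1.25991
Wq = Lq/λ = 1.25991/28.02 = 0.04496 hr
W = Wq + 1/μ = 0.04496 + 0.07622 = 0.12118 hr

Final: 0.12118 hr


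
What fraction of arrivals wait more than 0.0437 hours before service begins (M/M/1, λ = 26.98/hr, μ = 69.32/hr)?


ρ = 26.98/69.32 = 0.3892
P(Wq > t) = ρ·e^{−(μ−λ)t} = 0.3892·e^{−1.8503}
= 0.3892·0.157197 = 0.061182

Final: 0.061182


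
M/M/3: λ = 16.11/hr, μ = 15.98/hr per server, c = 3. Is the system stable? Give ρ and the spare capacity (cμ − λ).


Total capacity cμ = 3·15.98 = 47.94/hr
ρ = λ/(cμ) = 16.11/47.94 = 0.3360
Stable ⇔ ρ < 1: YES
Spare capacity = cμ − λ = 47.94 − 16.11 = 31.83/hr

Final: ρ = 0.3360; stable; margin = 31.83/hr


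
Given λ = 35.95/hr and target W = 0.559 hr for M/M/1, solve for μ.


W = 1/(μ−λ) ⇒ μ − λ = 1/W = 1/0.559 = 1.7889
μ = λ + 1/W = 35.95 + 1.7889 = 37.7389 per hr

Final: 37.7389 /hr


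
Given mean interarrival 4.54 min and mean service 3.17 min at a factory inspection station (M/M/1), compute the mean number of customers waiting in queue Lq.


λ = 60/4.54 = 13.2159 /hr
μ = 60/3.17 = 18.9274 /hr
ρ = λ/μ = 13.2159/18.9274 = 0.6982
Lq = ρ²/(1−ρ) = 0.4875/0.3018 = 1.6156

Final: 1.6156


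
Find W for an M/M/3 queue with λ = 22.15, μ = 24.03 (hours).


a = 0.9218; ρ = 0.3073; P₀ = 0.394475
Lq = P₀·a^c·ρ/(c!(1−ρ)²) = 0.03297
Wq = Lq/λ = 0.03297/22.15 = 0.001488 hr
W = Wq + 1/μ = 0.001488 + 0.04161 = 0.04310 hr

Final: 0.04310 hr


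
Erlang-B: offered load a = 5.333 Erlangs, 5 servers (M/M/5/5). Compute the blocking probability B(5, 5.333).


B(c,a) = (a^c/c!) / Σ_{k=0}^{c} a^k/k!
a^5/5! = 35.948161
Σ terms (k=0..5): 1.00000 + 5.33300 + 14.22044 + 25.27921 + 33.70351 + 35.94816 = 115.484322
B = 35.948161/115.484322 = 0.311282

Final: 0.311282


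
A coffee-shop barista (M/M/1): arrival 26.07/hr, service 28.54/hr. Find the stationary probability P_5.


ρ = 26.07/28.54 = 0.9135
P_n = (1−ρ)·ρ^n = (1 − 0.9135)·0.9135^5 = 0.08655·0.635968 = 0.055040

Final: 0.055040


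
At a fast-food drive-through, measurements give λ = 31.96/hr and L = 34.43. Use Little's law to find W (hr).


W = L/λ = 34.43/31.96 = 1.0773 hr

Final: 1.0773 hr


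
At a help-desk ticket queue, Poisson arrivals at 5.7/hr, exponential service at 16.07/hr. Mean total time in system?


W = 1/(μ−λ) = 1/(16.07 − 5.7) = 1/10.37 = 0.09643 hr

Final: 0.09643 hr


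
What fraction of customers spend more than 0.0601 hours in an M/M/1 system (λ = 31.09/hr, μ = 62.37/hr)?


W ~ Exponential(μ−λ) for M/M/1.
μ − λ = 62.37 − 31.09 = 31.2800
P(W > t) = e^{−(μ−λ)t} = e^{−1.8799} = 0.152601

Final: 0.152601


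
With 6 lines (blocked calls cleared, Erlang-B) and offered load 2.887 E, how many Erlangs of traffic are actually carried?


B(6,2.887) = 0.046125 (Erlang-B)
Carried load = a(1 − B) = 2.887·(1 − 0.046125) = 2.887·0.953875 = 2.7538 E

Final: 2.7538 Erlangs


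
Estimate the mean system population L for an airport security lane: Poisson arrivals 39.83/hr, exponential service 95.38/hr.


ρ = λ/μ = 39.83/95.38 = 0.4176
L = ρ/(1−ρ) = 0.4176/(1 − 0.4176) = 0.4176/0.5824 = 0.7170

Final: 0.7170


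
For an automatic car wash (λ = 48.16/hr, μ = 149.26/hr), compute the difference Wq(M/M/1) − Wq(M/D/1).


ρ = 48.16/149.26 = 0.3227
Wq(M/M/1) = ρ/(μ−λ) = 0.3227/101.10 = 0.003191 hr
Wq(M/D/1) = ρ/(2(μ−λ)) = 0.001596 hr
Savings = 0.003191 − 0.001596 = 0.001596 hr

Final: 0.001596 hr


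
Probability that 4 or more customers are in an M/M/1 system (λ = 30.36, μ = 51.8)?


ρ = 30.36/51.8 = 0.5861
P(N ≥ n) = ρ^n = 0.5861^4 = 0.118002

Final: 0.118002


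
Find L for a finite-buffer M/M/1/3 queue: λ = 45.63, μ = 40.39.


ρ = 45.63/40.39 = 1.1297
L = ρ[1 − (K+1)ρ^K + Kρ^(K+1)] / [(1−ρ)(1−ρ^(K+1))]
Numerator: 1.1297·(1 − 4·1.441882 + 3·1.628945) = 0.134784
Denominator: (-0.1297)·(-0.628945) = 0.081596
L = 0.134784/0.081596 = 1.6518

Final: 1.6518


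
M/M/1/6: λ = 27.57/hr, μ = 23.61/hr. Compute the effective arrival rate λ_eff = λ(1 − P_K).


ρ = 1.1677; P_K = (1−ρ)ρ^6/(1−ρ^7) = 0.216893
λ_eff = λ(1 − P_K) = 27.57·(1 − 0.216893) = 27.57·0.783107 = 21.5903 /hr

Final: 21.5903 /hr


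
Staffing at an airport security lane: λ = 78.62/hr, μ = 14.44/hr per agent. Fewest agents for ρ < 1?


Stability requires cμ > λ ⇔ c > λ/μ.
λ/μ = 78.62/14.44 = 5.4446
Minimum integer c = ⌊5.4446⌋ + 1 = 6
Check: 6·14.44 = 86.64 > 78.62, while 5·14.44 = 72.20 ≤ 78.62

Final: 6 servers


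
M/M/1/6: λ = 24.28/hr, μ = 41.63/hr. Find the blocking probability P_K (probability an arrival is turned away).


ρ = λ/μ = 24.28/41.63 = 0.5832
P_K = (1−ρ)ρ^K/(1−ρ^(K+1)) = (0.4168·0.039360)/(1 − 0.022956)
= 0.016404/0.977044 = 0.016789

Final: 0.016789


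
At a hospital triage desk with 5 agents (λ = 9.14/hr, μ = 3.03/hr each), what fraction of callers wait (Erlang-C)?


a = λ/μ = 3.0165; ρ = a/5 = 0.6033
P₀ = 0.045793 (from M/M/c formula)
C(c,a) = [a^c/(c!(1−ρ))]·P₀ = [249.75710/(120·0.3967)]·0.045793
= 5.24656·0.045793 = 0.240257

Final: 0.240257


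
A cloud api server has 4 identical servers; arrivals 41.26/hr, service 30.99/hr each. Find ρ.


ρ = λ/(cμ) = 41.26/(4·30.99) = 41.26/123.96 = 0.3328

Final: 0.3328


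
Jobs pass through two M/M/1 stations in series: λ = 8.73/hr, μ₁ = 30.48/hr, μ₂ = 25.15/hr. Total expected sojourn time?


Each node sees arrival rate λ = 8.73/hr (tandem ⇒ throughput preserved).
W₁ = 1/(μ₁−λ) = 1/(30.48−8.73) = 0.04598 hr
W₂ = 1/(μ₂−λ) = 1/(25.15−8.73) = 0.06090 hr
W_total = W₁ + W₂ = 0.04598 + 0.06090 = 0.10688 hr

Final: 0.10688 hr


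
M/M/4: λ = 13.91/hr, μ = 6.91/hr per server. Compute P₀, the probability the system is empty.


a = λ/μ = 13.91/6.91 = 2.0130; ρ = a/c = 0.5033
Σ_{k=0}^{3} a^k/k! (terms k=0..3) = 1.00000 + 2.01302 + 2.02613 + 1.35955 = 6.39871
Tail: a^4/(4!(1−ρ)) = 16.42088/(24·0.4967) = 1.37738
P₀ = 1/(6.39871 + 1.37738) = 1/7.77609 = 0.128599

Final: 0.128599


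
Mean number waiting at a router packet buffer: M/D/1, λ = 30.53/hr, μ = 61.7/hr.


ρ = 30.53/61.7 = 0.4948
M/D/1: Lq = ρ²/(2(1−ρ)) = 0.2448/(2·0.5052) = 0.24233

Final: 0.24233


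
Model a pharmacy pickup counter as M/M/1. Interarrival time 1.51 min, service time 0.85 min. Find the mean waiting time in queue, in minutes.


λ = 60/1.51 = 39.7351 /hr
μ = 60/0.85 = 70.5882 /hr
ρ = λ/μ = 39.7351/70.5882 = 0.5629
Wq = ρ/(μ−λ) = 0.5629/(70.5882−39.7351) = 0.01824 hr
In minutes: 0.01824·60 = 1.095 min

Final: 1.095 min


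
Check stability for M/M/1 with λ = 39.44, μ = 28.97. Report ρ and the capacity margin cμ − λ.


Total capacity cμ = 1·28.97 = 28.97/hr
ρ = λ/(cμ) = 39.44/28.97 = 1.3614
Stable ⇔ ρ < 1: NO
Spare capacity = cμ − λ = 28.97 − 39.44 = -10.47/hr

Final: ρ = 1.3614; unstable; margin = -10.47/hr


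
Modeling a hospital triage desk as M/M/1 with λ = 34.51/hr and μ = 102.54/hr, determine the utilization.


ρ = λ/μ = 34.51/102.54 = 0.3366

Final: 0.3366


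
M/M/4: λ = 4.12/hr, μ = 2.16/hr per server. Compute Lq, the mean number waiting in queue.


a = λ/μ = 1.9074; ρ = a/4 = 0.4769
P₀ = 0.144148
Lq = P₀·a^c·ρ / (c!·(1−ρ)²) = 0.144148·13.23652·0.4769/(24·0.27368)
= 0.13852

Final: 0.13852


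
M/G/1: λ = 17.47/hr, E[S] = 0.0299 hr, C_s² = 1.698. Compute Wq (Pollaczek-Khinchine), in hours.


ρ = λ·E[S] = 17.47·0.0299 = 0.5224
E[S²] = E[S]²(1+C_s²) = 0.0299²·(1+1.698) = 0.002412
Wq = λ·E[S²]/(2(1−ρ)) = 17.47·0.002412/(2·0.4776) = 0.04411 hr

Final: 0.04411 hr


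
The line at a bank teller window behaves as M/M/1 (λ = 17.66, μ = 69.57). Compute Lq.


ρ = 17.66/69.57 = 0.2538
Lq = ρ²/(1−ρ) = 0.06444/0.7462 = 0.08636

Final: 0.08636


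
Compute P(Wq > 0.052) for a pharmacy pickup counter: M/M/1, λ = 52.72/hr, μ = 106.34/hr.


ρ = 52.72/106.34 = 0.4958
P(Wq > t) = ρ·e^{−(μ−λ)t} = 0.4958·e^{−2.7882}
= 0.4958·0.061529 = 0.030504

Final: 0.030504


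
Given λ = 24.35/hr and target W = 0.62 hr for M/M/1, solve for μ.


W = 1/(μ−λ) ⇒ μ − λ = 1/W = 1/0.62 = 1.6129
μ = λ + 1/W = 24.35 + 1.6129 = 25.9629 per hr

Final: 25.9629 /hr


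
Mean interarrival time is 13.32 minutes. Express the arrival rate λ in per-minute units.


λ = 1/(interarrival time) in consistent units.
1 minute = 1 min, so λ = 1/13.32 = 0.07508 per minute

Final: 0.07508 /min


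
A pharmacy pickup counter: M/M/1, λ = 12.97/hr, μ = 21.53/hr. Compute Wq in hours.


ρ = 12.97/21.53 = 0.6024
Wq = ρ/(μ−λ) = 0.6024/(21.53 − 12.97) = 0.6024/8.56 = 0.07038 hr

Final: 0.07038 hr


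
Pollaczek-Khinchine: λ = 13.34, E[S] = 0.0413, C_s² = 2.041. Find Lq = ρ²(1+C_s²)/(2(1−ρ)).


ρ = λ·E[S] = 13.34·0.0413 = 0.5509
Lq = ρ²(1+C_s²)/(2(1−ρ)) = 0.3035·(1+2.041)/(2·0.4491)
= 0.3035·3.0410/0.8981 = 1.02777

Final: 1.02777


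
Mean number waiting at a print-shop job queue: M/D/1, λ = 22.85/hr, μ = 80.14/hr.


ρ = 22.85/80.14 = 0.2851
M/D/1: Lq = ρ²/(2(1−ρ)) = 0.08130/(2·0.7149) = 0.05686

Final: 0.05686


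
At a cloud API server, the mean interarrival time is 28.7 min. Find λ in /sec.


λ = 1/(interarrival time) in consistent units.
1 second = 0.0166667 min, so λ = 0.0166667/28.7 = 0.0005807 per second

Final: 0.0005807 /sec


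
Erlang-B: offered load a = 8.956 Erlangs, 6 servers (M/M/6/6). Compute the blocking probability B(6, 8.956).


B(c,a) = (a^c/c!) / Σ_{k=0}^{c} a^k/k!
a^6/6! = 716.724108
Σ terms (k=0..6): 1.00000 + 8.95600 + 40.10497 + 119.72670 + 268.06808 + 480.16354 + 716.72411 = 1634.743389
B = 716.724108/1634.743389 = 0.438432

Final: 0.438432


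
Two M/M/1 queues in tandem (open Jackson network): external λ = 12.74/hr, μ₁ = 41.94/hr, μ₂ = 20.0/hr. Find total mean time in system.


Each node sees arrival rate λ = 12.74/hr (tandem ⇒ throughput preserved).
W₁ = 1/(μ₁−λ) = 1/(41.94−12.74) = 0.03425 hr
W₂ = 1/(μ₂−λ) = 1/(20.0−12.74) = 0.13774 hr
W_total = W₁ + W₂ = 0.03425 + 0.13774 = 0.17199 hr

Final: 0.17199 hr


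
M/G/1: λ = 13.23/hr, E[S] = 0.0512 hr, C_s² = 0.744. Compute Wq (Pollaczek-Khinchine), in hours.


ρ = λ·E[S] = 13.23·0.0512 = 0.6774
E[S²] = E[S]²(1+C_s²) = 0.0512²·(1+0.744) = 0.004572
Wq = λ·E[S²]/(2(1−ρ)) = 13.23·0.004572/(2·0.3226) = 0.09374 hr

Final: 0.09374 hr


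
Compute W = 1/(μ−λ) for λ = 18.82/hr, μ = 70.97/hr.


W = 1/(μ−λ) = 1/(70.97 − 18.82) = 1/52.15 = 0.01918 hr

Final: 0.01918 hr


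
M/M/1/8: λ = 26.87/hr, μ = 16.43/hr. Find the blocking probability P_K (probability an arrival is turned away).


ρ = λ/μ = 26.87/16.43 = 1.6354
P_K = (1−ρ)ρ^K/(1−ρ^(K+1)) = (-0.6354·51.172994)/(1 − 83.689491)
= -32.516497/-82.689491 = 0.393236

Final: 0.393236


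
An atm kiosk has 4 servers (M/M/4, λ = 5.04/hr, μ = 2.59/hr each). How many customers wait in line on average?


a = λ/μ = 1.9459; ρ = a/4 = 0.4865
P₀ = 0.138295
Lq = P₀·a^c·ρ / (c!·(1−ρ)²) = 0.138295·14.33914·0.4865/(24·0.26370)
= 0.15244

Final: 0.15244


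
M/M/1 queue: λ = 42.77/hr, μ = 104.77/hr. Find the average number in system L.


ρ = λ/μ = 42.77/104.77 = 0.4082
L = ρ/(1−ρ) = 0.4082/(1 − 0.4082) = 0.4082/0.5918 = 0.6898

Final: 0.6898


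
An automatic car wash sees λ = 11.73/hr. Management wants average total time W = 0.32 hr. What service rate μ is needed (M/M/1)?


W = 1/(μ−λ) ⇒ μ − λ = 1/W = 1/0.32 = 3.1250
μ = λ + 1/W = 11.73 + 3.1250 = 14.8550 per hr

Final: 14.8550 /hr


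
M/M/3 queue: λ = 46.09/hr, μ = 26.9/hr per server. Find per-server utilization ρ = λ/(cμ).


ρ = λ/(cμ) = 46.09/(3·26.9) = 46.09/80.70 = 0.5711

Final: 0.5711


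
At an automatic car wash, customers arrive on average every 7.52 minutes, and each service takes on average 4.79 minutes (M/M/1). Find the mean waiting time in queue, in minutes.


λ = 60/7.52 = 7.9787 /hr
μ = 60/4.79 = 12.5261 /hr
ρ = λ/μ = 7.9787/12.5261 = 0.6370
Wq = ρ/(μ−λ) = 0.6370/(12.5261−7.9787) = 0.14007 hr
In minutes: 0.14007·60 = 8.404 min

Final: 8.404 min


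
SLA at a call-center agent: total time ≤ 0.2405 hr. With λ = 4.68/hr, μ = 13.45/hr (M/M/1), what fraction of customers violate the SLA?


W ~ Exponential(μ−λ) for M/M/1.
μ − λ = 13.45 − 4.68 = 8.7700
P(W > t) = e^{−(μ−λ)t} = e^{−2.1092} = 0.121337

Final: 0.121337


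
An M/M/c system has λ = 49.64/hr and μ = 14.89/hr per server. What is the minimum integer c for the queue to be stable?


Stability requires cμ > λ ⇔ c > λ/μ.
λ/μ = 49.64/14.89 = 3.3338
Minimum integer c = ⌊3.3338⌋ + 1 = 4
Check: 4·14.89 = 59.56 > 49.64, while 3·14.89 = 44.67 ≤ 49.64

Final: 4 servers


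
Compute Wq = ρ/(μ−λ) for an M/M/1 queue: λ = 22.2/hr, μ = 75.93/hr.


ρ = 22.2/75.93 = 0.2924
Wq = ρ/(μ−λ) = 0.2924/(75.93 − 22.2) = 0.2924/53.73 = 0.005442 hr

Final: 0.005442 hr


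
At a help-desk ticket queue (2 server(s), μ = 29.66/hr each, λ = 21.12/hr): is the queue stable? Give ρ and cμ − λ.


Total capacity cμ = 2·29.66 = 59.32/hr
ρ = λ/(cμ) = 21.12/59.32 = 0.3560
Stable ⇔ ρ < 1: YES
Spare capacity = cμ − λ = 59.32 − 21.12 = 38.20/hr

Final: ρ = 0.3560; stable; margin = 38.20/hr


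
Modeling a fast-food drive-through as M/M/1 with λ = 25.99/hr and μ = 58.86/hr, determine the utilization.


ρ = λ/μ = 25.99/58.86 = 0.4416

Final: 0.4416


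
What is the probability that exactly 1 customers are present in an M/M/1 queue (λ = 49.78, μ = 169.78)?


ρ = 49.78/169.78 = 0.2932
P_n = (1−ρ)·ρ^n = (1 − 0.2932)·0.2932^1 = 0.7068·0.293203 = 0.207235

Final: 0.207235


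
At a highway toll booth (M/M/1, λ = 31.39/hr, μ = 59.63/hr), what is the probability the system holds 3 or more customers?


ρ = 31.39/59.63 = 0.5264
P(N ≥ n) = ρ^n = 0.5264^3 = 0.145875

Final: 0.145875


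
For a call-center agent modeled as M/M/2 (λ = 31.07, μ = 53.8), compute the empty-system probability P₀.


a = λ/μ = 31.07/53.8 = 0.5775; ρ = a/c = 0.2888
Σ_{k=0}^{1} a^k/k! (terms k=0..1) = 1.00000 + 0.57751 = 1.57751
Tail: a^2/(2!(1−ρ)) = 0.33352/(2·0.7112) = 0.23446
P₀ = 1/(1.57751 + 0.23446) = 1/1.81197 = 0.551886

Final: 0.551886


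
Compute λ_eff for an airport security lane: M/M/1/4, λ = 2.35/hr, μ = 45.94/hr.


ρ = 0.05115; P_K = (1−ρ)ρ^4/(1−ρ^5) = 0.000006497
λ_eff = λ(1 − P_K) = 2.35·(1 − 0.000006497) = 2.35·0.999994 = 2.3500 /hr

Final: 2.3500 /hr


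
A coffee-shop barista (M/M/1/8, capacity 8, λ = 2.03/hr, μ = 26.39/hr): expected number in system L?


ρ = 2.03/26.39 = 0.07692
L = ρ[1 − (K+1)ρ^K + Kρ^(K+1)] / [(1−ρ)(1−ρ^(K+1))]
Numerator: 0.07692·(1 − 9·0.000000001226 + 8·9.430e-11) = 0.076923
Denominator: (0.9231)·(1.000000) = 0.923077
L = 0.076923/0.923077 = 0.08333

Final: 0.08333


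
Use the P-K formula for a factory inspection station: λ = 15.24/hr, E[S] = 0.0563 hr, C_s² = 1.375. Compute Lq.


ρ = λ·E[S] = 15.24·0.0563 = 0.8580
Lq = ρ²(1+C_s²)/(2(1−ρ)) = 0.7362·(1+1.375)/(2·0.1420)
= 0.7362·2.3750/0.2840 = 6.15699

Final: 6.15699


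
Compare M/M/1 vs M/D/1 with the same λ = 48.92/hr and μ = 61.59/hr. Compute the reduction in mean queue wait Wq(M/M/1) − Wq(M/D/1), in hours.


ρ = 48.92/61.59 = 0.7943
Wq(M/M/1) = ρ/(μ−λ) = 0.7943/12.67 = 0.06269 hr
Wq(M/D/1) = ρ/(2(μ−λ)) = 0.03135 hr
Savings = 0.06269 − 0.03135 = 0.03135 hr

Final: 0.03135 hr


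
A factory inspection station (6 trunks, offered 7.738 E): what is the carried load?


B(6,7.738) = 0.375215 (Erlang-B)
Carried load = a(1 − B) = 7.738·(1 − 0.375215) = 7.738·0.624785 = 4.8346 E

Final: 4.8346 Erlangs


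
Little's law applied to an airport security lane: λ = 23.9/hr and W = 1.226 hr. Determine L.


L = λW = 23.9·1.226 = 29.3014

Final: 29.3014


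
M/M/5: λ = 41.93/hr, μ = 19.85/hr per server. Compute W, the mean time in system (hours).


a = 2.1123; ρ = 0.4225; P₀ = 0.119752
Lq = P₀·a^c·ρ/(c!(1−ρ)²) = 0.05316
Wq = Lq/λ = 0.05316/41.93 = 0.001268 hr
W = Wq + 1/μ = 0.001268 + 0.05038 = 0.05165 hr

Final: 0.05165 hr


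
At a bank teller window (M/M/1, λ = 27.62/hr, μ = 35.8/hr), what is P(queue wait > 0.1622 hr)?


ρ = 27.62/35.8 = 0.7715
P(Wq > t) = ρ·e^{−(μ−λ)t} = 0.7715·e^{−1.3268}
= 0.7715·0.265326 = 0.204701

Final: 0.204701


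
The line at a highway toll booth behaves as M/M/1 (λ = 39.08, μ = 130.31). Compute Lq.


ρ = 39.08/130.31 = 0.2999
Lq = ρ²/(1−ρ) = 0.08994/0.7001 = 0.1285

Final: 0.1285


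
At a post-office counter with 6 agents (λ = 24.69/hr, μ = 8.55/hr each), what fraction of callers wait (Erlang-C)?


a = λ/μ = 2.8877; ρ = a/6 = 0.4813
P₀ = 0.054963 (from M/M/c formula)
C(c,a) = [a^c/(c!(1−ρ))]·P₀ = [579.86895/(720·0.5187)]·0.054963
= 1.55264·0.054963 = 0.085338

Final: 0.085338


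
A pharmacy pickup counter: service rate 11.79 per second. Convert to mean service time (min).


Mean service time = 1/μ = 1/11.79 second = 0.08482 second
In minutes: 0.08482 × 0.0166667 = 0.001414 min

Final: 0.001414 min


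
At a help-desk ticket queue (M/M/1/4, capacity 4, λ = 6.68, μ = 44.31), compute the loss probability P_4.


ρ = λ/μ = 6.68/44.31 = 0.1508
P_K = (1−ρ)ρ^K/(1−ρ^(K+1)) = (0.8492·0.0005165)/(1 − 0.00007787)
= 0.0004387/0.999922 = 0.0004387

Final: 0.0004387
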